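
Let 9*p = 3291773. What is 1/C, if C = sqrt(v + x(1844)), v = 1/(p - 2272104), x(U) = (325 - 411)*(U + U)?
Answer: -I*sqrt(93364186644961827059)/5441703074393 ≈ -0.0017756*I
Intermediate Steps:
p = 3291773/9 (p = (1/9)*3291773 = 3291773/9 ≈ 3.6575e+5)
x(U) = -172*U
v = -9/17157163 (v = 1/(3291773/9 - 2272104) = 1/(-17157163/9) = -9/17157163 ≈ -5.2456e-7)
C = I*sqrt(93364186644961827059)/17157163 (C = sqrt(-9/17157163 - 172*1844) = sqrt(-9/17157163 - 317168) = sqrt(-5441703074393/17157163) = I*sqrt(93364186644961827059)/17157163 ≈ 563.18*I)
1/C = 1/(I*sqrt(93364186644961827059)/17157163) = -I*sqrt(93364186644961827059)/5441703074393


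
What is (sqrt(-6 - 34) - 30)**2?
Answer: 860 - 120*I*sqrt(10) ≈ 860.0 - 379.47*I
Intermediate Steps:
(sqrt(-6 - 34) - 30)**2 = (sqrt(-40) - 30)**2 = (2*I*sqrt(10) - 30)**2 = (-30 + 2*I*sqrt(10))**2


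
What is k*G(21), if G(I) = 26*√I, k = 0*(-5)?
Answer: 0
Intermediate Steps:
k = 0
k*G(21) = 0*(26*√21) = 0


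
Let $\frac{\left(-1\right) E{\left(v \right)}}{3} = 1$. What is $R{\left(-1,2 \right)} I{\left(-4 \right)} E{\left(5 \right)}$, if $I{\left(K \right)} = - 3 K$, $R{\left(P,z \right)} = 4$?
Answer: $-144$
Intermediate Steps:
$E{\left(v \right)} = -3$ ($E{\left(v \right)} = \left(-3\right) 1 = -3$)
$R{\left(-1,2 \right)} I{\left(-4 \right)} E{\left(5 \right)} = 4 \left(\left(-3\right) \left(-4\right)\right) \left(-3\right) = 4 \cdot 12 \left(-3\right) = 48 \left(-3\right) = -144$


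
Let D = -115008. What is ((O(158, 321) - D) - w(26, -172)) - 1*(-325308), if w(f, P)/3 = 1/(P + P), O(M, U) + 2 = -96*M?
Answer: 146250227/344 ≈ 4.2515e+5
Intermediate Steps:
O(M, U) = -2 - 96*M
w(f, P) = 3/(2*P) (w(f, P) = 3/(P + P) = 3/((2*P)) = 3*(1/(2*P)) = 3/(2*P))
((O(158, 321) - D) - w(26, -172)) - 1*(-325308) = (((-2 - 96*158) - 1*(-115008)) - 3/(2*(-172))) - 1*(-325308) = (((-2 - 15168) + 115008) - 3*(-1)/(2*172)) + 325308 = ((-15170 + 115008) - 1*(-3/344)) + 325308 = (99838 + 3/344) + 325308 = 34344275/344 + 325308 = 146250227/344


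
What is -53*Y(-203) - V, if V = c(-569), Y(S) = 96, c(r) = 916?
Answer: -6004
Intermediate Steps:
V = 916
-53*Y(-203) - V = -53*96 - 1*916 = -5088 - 916 = -6004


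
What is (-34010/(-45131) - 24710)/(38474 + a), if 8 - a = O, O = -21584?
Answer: -557576500/1355419323 ≈ -0.41137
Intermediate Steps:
a = 21592 (a = 8 - 1*(-21584) = 8 + 21584 = 21592)
(-34010/(-45131) - 24710)/(38474 + a) = (-34010/(-45131) - 24710)/(38474 + 21592) = (-34010*(-1/45131) - 24710)/60066 = (34010/45131 - 24710)*(1/60066) = -1115153000/45131*1/60066 = -557576500/1355419323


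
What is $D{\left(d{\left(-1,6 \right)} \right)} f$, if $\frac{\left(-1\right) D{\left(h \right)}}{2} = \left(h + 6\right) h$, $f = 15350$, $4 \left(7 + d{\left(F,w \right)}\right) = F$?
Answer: $- \frac{1112875}{4} \approx -2.7822 \cdot 10^{5}$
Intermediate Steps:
$d{\left(F,w \right)} = -7 + \frac{F}{4}$
$D{\left(h \right)} = - 2 h \left(6 + h\right)$ ($D{\left(h \right)} = - 2 \left(h + 6\right) h = - 2 \left(6 + h\right) h = - 2 h \left(6 + h\right)$)
$D{\left(d{\left(-1,6 \right)} \right)} f = - 2 \left(-7 + \frac{1}{4} \left(-1\right)\right) \left(6 + \left(-7 + \frac{1}{4} \left(-1\right)\right)\right) 15350 = - 2 \left(-7 - \frac{1}{4}\right) \left(6 - \frac{29}{4}\right) 15350 = \left(-2\right) \left(- \frac{29}{4}\right) \left(6 - \frac{29}{4}\right) 15350 = \left(-2\right) \left(- \frac{29}{4}\right) \left(- \frac{5}{4}\right) 15350 = \left(- \frac{145}{8}\right) 15350 = - \frac{1112875}{4}$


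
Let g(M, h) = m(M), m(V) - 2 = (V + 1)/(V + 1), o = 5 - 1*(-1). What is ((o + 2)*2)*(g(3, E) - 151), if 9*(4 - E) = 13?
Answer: -2368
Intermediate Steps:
E = 23/9 (E = 4 - ⅑*13 = 4 - 13/9 = 23/9 ≈ 2.5556)
o = 6 (o = 5 + 1 = 6)
m(V) = 3 (m(V) = 2 + (V + 1)/(V + 1) = 2 + (1 + V)/(1 + V) = 2 + 1 = 3)
g(M, h) = 3
((o + 2)*2)*(g(3, E) - 151) = ((6 + 2)*2)*(3 - 151) = (8*2)*(-148) = 16*(-148) = -2368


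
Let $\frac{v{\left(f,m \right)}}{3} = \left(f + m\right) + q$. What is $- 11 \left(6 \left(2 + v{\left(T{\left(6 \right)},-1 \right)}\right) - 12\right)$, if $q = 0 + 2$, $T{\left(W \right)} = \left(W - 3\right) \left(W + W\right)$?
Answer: $-7326$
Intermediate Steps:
$T{\left(W \right)} = 2 W \left(-3 + W\right)$ ($T{\left(W \right)} = \left(-3 + W\right) 2 W = 2 W \left(-3 + W\right)$)
$q = 2$
$v{\left(f,m \right)} = 6 + 3 f + 3 m$ ($v{\left(f,m \right)} = 3 \left(\left(f + m\right) + 2\right) = 3 \left(2 + f + m\right) = 6 + 3 f + 3 m$)
$- 11 \left(6 \left(2 + v{\left(T{\left(6 \right)},-1 \right)}\right) - 12\right) = - 11 \left(6 \left(2 + \left(6 + 3 \cdot 2 \cdot 6 \left(-3 + 6\right) + 3 \left(-1\right)\right)\right) - 12\right) = - 11 \left(6 \left(2 + \left(6 + 3 \cdot 2 \cdot 6 \cdot 3 - 3\right)\right) - 12\right) = - 11 \left(6 \left(2 + \left(6 + 3 \cdot 36 - 3\right)\right) - 12\right) = - 11 \left(6 \left(2 + \left(6 + 108 - 3\right)\right) - 12\right) = - 11 \left(6 \left(2 + 111\right) - 12\right) = - 11 \left(6 \cdot 113 - 12\right) = - 11 \left(678 - 12\right) = \left(-11\right) 666 = -7326$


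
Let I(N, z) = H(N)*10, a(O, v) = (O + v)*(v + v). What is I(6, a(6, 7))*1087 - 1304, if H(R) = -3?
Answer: -33914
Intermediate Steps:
a(O, v) = 2*v*(O + v) (a(O, v) = (O + v)*(2*v) = 2*v*(O + v))
I(N, z) = -30 (I(N, z) = -3*10 = -30)
I(6, a(6, 7))*1087 - 1304 = -30*1087 - 1304 = -32610 - 1304 = -33914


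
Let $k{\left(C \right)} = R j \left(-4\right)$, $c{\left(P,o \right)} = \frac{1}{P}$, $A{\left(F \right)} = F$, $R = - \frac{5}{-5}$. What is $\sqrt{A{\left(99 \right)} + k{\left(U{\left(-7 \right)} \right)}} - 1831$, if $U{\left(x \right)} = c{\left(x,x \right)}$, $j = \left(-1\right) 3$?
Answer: $-1831 + \sqrt{111} \approx -1820.5$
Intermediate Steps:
$R = 1$ ($R = \left(-5\right) \left(- \frac{1}{5}\right) = 1$)
$j = -3$
$U{\left(x \right)} = \frac{1}{x}$
$k{\left(C \right)} = 12$ ($k{\left(C \right)} = 1 \left(-3\right) \left(-4\right) = \left(-3\right) \left(-4\right) = 12$)
$\sqrt{A{\left(99 \right)} + k{\left(U{\left(-7 \right)} \right)}} - 1831 = \sqrt{99 + 12} - 1831 = \sqrt{111} - 1831 = -1831 + \sqrt{111}$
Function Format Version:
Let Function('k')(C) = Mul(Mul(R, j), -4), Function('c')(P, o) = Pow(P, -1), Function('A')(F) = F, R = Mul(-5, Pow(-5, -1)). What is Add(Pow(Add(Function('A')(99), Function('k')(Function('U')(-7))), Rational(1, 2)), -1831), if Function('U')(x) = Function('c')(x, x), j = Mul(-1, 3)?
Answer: Add(-1831, Pow(111, Rational(1, 2))) ≈ -1820.5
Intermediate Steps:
R = 1 (R = Mul(-5, Rational(-1, 5)) = 1)
j = -3
Function('U')(x) = Pow(x, -1)
Function('k')(C) = 12 (Function('k')(C) = Mul(Mul(1, -3), -4) = Mul(-3, -4) = 12)
Add(Pow(Add(Function('A')(99), Function('k')(Function('U')(-7))), Rational(1, 2)), -1831) = Add(Pow(Add(99, 12), Rational(1, 2)), -1831) = Add(Pow(111, Rational(1, 2)), -1831) = Add(-1831, Pow(111, Rational(1, 2)))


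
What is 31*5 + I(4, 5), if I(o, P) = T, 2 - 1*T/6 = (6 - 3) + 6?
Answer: 113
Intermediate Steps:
T = -42 (T = 12 - 6*((6 - 3) + 6) = 12 - 6*(3 + 6) = 12 - 6*9 = 12 - 54 = -42)
I(o, P) = -42
31*5 + I(4, 5) = 31*5 - 42 = 155 - 42 = 113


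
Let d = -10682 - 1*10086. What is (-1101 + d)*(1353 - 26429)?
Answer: 548387044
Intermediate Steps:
d = -20768 (d = -10682 - 10086 = -20768)
(-1101 + d)*(1353 - 26429) = (-1101 - 20768)*(1353 - 26429) = -21869*(-25076) = 548387044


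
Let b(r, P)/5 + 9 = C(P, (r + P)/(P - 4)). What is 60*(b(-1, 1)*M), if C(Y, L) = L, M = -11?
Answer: 29700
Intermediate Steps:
b(r, P) = -45 + 5*(P + r)/(-4 + P) (b(r, P) = -45 + 5*((r + P)/(P - 4)) = -45 + 5*((P + r)/(-4 + P)) = -45 + 5*(P + r)/(-4 + P))
60*(b(-1, 1)*M) = 60*((5*(36 - 1 - 8*1)/(-4 + 1))*(-11)) = 60*((5*(36 - 1 - 8)/(-3))*(-11)) = 60*((5*(-⅓)*27)*(-11)) = 60*(-45*(-11)) = 60*495 = 29700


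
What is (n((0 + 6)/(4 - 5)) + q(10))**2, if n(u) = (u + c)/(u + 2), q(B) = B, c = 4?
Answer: 441/4 ≈ 110.25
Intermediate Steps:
n(u) = (4 + u)/(2 + u) (n(u) = (u + 4)/(u + 2) = (4 + u)/(2 + u))
(n((0 + 6)/(4 - 5)) + q(10))**2 = ((4 + (0 + 6)/(4 - 5))/(2 + (0 + 6)/(4 - 5)) + 10)**2 = ((4 + 6/(-1))/(2 + 6/(-1)) + 10)**2 = ((4 + 6*(-1))/(2 + 6*(-1)) + 10)**2 = ((4 - 6)/(2 - 6) + 10)**2 = (-2/(-4) + 10)**2 = (-1/4*(-2) + 10)**2 = (1/2 + 10)**2 = (21/2)**2 = 441/4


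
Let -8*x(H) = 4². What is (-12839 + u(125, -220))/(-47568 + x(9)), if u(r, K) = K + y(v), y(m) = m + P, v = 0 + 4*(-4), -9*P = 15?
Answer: 3923/14271 ≈ 0.27489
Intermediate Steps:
P = -5/3 (P = -⅑*15 = -5/3 ≈ -1.6667)
v = -16 (v = 0 - 16 = -16)
y(m) = -5/3 + m (y(m) = m - 5/3 = -5/3 + m)
x(H) = -2 (x(H) = -⅛*4² = -⅛*16 = -2)
u(r, K) = -53/3 + K (u(r, K) = K + (-5/3 - 16) = K - 53/3 = -53/3 + K)
(-12839 + u(125, -220))/(-47568 + x(9)) = (-12839 + (-53/3 - 220))/(-47568 - 2) = (-12839 - 713/3)/(-47570) = -39230/3*(-1/47570) = 3923/14271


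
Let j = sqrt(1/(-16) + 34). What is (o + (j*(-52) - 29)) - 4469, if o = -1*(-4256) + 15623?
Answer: 15381 - 13*sqrt(543) ≈ 15078.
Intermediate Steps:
j = sqrt(543)/4 (j = sqrt(-1/16 + 34) = sqrt(543/16) = sqrt(543)/4 ≈ 5.8256)
o = 19879 (o = 4256 + 15623 = 19879)
(o + (j*(-52) - 29)) - 4469 = (19879 + ((sqrt(543)/4)*(-52) - 29)) - 4469 = (19879 + (-13*sqrt(543) - 29)) - 4469 = (19879 + (-29 - 13*sqrt(543))) - 4469 = (19850 - 13*sqrt(543)) - 4469 = 15381 - 13*sqrt(543)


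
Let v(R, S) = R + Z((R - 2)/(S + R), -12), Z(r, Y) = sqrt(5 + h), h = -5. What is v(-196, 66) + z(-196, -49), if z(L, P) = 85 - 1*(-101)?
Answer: -10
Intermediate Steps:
Z(r, Y) = 0 (Z(r, Y) = sqrt(5 - 5) = sqrt(0) = 0)
z(L, P) = 186 (z(L, P) = 85 + 101 = 186)
v(R, S) = R (v(R, S) = R + 0 = R)
v(-196, 66) + z(-196, -49) = -196 + 186 = -10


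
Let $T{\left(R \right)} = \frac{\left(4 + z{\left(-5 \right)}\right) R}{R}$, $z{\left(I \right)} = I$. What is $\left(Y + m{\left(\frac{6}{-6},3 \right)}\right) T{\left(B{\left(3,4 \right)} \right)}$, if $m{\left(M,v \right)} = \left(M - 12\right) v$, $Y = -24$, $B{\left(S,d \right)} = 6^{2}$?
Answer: $63$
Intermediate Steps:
$B{\left(S,d \right)} = 36$
$T{\left(R \right)} = -1$ ($T{\left(R \right)} = \frac{\left(4 - 5\right) R}{R} = \frac{\left(-1\right) R}{R} = -1$)
$m{\left(M,v \right)} = v \left(-12 + M\right)$ ($m{\left(M,v \right)} = \left(-12 + M\right) v = v \left(-12 + M\right)$)
$\left(Y + m{\left(\frac{6}{-6},3 \right)}\right) T{\left(B{\left(3,4 \right)} \right)} = \left(-24 + 3 \left(-12 + \frac{6}{-6}\right)\right) \left(-1\right) = \left(-24 + 3 \left(-12 + 6 \left(- \frac{1}{6}\right)\right)\right) \left(-1\right) = \left(-24 + 3 \left(-12 - 1\right)\right) \left(-1\right) = \left(-24 + 3 \left(-13\right)\right) \left(-1\right) = \left(-24 - 39\right) \left(-1\right) = \left(-63\right) \left(-1\right) = 63$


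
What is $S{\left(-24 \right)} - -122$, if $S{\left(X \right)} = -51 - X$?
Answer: $95$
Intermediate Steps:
$S{\left(-24 \right)} - -122 = \left(-51 - -24\right) - -122 = \left(-51 + 24\right) + 122 = -27 + 122 = 95$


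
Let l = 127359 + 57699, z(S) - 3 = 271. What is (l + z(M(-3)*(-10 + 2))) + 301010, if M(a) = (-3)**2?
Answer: 486342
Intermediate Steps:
M(a) = 9
z(S) = 274 (z(S) = 3 + 271 = 274)
l = 185058
(l + z(M(-3)*(-10 + 2))) + 301010 = (185058 + 274) + 301010 = 185332 + 301010 = 486342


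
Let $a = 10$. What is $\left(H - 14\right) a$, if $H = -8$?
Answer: $-220$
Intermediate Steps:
$\left(H - 14\right) a = \left(-8 - 14\right) 10 = \left(-22\right) 10 = -220$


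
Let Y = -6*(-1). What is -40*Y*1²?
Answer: -240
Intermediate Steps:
Y = 6
-40*Y*1² = -40*6*1² = -240*1 = -240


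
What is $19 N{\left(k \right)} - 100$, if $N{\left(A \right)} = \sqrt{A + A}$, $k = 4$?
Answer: $-100 + 38 \sqrt{2} \approx -46.26$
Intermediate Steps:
$N{\left(A \right)} = \sqrt{2} \sqrt{A}$ ($N{\left(A \right)} = \sqrt{2 A} = \sqrt{2} \sqrt{A}$)
$19 N{\left(k \right)} - 100 = 19 \sqrt{2} \sqrt{4} - 100 = 19 \sqrt{2} \cdot 2 - 100 = 19 \cdot 2 \sqrt{2} - 100 = 38 \sqrt{2} - 100 = -100 + 38 \sqrt{2}$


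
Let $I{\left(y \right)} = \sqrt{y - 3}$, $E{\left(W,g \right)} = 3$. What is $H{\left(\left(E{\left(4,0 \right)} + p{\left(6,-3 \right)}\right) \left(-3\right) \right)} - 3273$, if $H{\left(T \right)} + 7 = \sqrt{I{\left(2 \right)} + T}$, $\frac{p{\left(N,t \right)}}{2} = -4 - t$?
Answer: $-3280 + \sqrt{-3 + i} \approx -3279.7 + 1.7553 i$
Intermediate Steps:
$p{\left(N,t \right)} = -8 - 2 t$ ($p{\left(N,t \right)} = 2 \left(-4 - t\right) = -8 - 2 t$)
$I{\left(y \right)} = \sqrt{-3 + y}$
$H{\left(T \right)} = -7 + \sqrt{i + T}$ ($H{\left(T \right)} = -7 + \sqrt{\sqrt{-3 + 2} + T} = -7 + \sqrt{\sqrt{-1} + T} = -7 + \sqrt{i + T}$)
$H{\left(\left(E{\left(4,0 \right)} + p{\left(6,-3 \right)}\right) \left(-3\right) \right)} - 3273 = \left(-7 + \sqrt{i + \left(3 - 2\right) \left(-3\right)}\right) - 3273 = \left(-7 + \sqrt{i + 1 \left(-3\right)}\right) - 3273 = \left(-7 + \sqrt{i - 3}\right) - 3273 = \left(-7 + \sqrt{-3 + i}\right) - 3273 = -3280 + \sqrt{-3 + i}$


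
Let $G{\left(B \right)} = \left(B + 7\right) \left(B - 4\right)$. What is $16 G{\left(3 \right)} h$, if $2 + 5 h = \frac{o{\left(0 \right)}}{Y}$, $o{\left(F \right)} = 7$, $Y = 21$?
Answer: $\frac{160}{3} \approx 53.333$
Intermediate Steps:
$h = - \frac{1}{3}$ ($h = - \frac{2}{5} + \frac{7 \cdot \frac{1}{21}}{5} = - \frac{2}{5} + \frac{1}{5} \cdot \frac{1}{3} = - \frac{2}{5} + \frac{1}{15} = - \frac{1}{3} \approx -0.33333$)
$G{\left(B \right)} = \left(-4 + B\right) \left(7 + B\right)$ ($G{\left(B \right)} = \left(7 + B\right) \left(-4 + B\right) = \left(-4 + B\right) \left(7 + B\right)$)
$16 G{\left(3 \right)} h = 16 \left(-28 + 3^{2} + 3 \cdot 3\right) \left(- \frac{1}{3}\right) = 16 \left(-28 + 9 + 9\right) \left(- \frac{1}{3}\right) = 16 \left(-10\right) \left(- \frac{1}{3}\right) = \left(-160\right) \left(- \frac{1}{3}\right) = \frac{160}{3}$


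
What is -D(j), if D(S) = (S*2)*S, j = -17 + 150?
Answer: -35378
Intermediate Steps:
j = 133
D(S) = 2*S**2 (D(S) = (2*S)*S = 2*S**2)
-D(j) = -2*133**2 = -2*17689 = -1*35378 = -35378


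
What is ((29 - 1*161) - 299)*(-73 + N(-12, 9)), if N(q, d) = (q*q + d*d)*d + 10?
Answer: -845622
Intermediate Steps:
N(q, d) = 10 + d*(d**2 + q**2) (N(q, d) = (q**2 + d**2)*d + 10 = (d**2 + q**2)*d + 10 = d*(d**2 + q**2) + 10 = 10 + d*(d**2 + q**2))
((29 - 1*161) - 299)*(-73 + N(-12, 9)) = ((29 - 1*161) - 299)*(-73 + (10 + 9**3 + 9*(-12)**2)) = ((29 - 161) - 299)*(-73 + (10 + 729 + 9*144)) = (-132 - 299)*(-73 + (10 + 729 + 1296)) = -431*(-73 + 2035) = -431*1962 = -845622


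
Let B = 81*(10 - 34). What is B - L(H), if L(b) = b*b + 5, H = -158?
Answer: -26913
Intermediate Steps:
L(b) = 5 + b² (L(b) = b² + 5 = 5 + b²)
B = -1944 (B = 81*(-24) = -1944)
B - L(H) = -1944 - (5 + (-158)²) = -1944 - (5 + 24964) = -1944 - 1*24969 = -1944 - 24969 = -26913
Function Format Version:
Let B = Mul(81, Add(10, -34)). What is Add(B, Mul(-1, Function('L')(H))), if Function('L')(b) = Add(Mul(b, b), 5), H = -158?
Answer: -26913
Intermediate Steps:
Function('L')(b) = Add(5, Pow(b, 2)) (Function('L')(b) = Add(Pow(b, 2), 5) = Add(5, Pow(b, 2)))
B = -1944 (B = Mul(81, -24) = -1944)
Add(B, Mul(-1, Function('L')(H))) = Add(-1944, Mul(-1, Add(5, Pow(-158, 2)))) = Add(-1944, Mul(-1, Add(5, 24964))) = Add(-1944, Mul(-1, 24969)) = Add(-1944, -24969) = -26913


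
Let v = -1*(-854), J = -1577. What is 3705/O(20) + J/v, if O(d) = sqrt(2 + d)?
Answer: -1577/854 + 3705*sqrt(22)/22 ≈ 788.06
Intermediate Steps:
v = 854
3705/O(20) + J/v = 3705/(sqrt(2 + 20)) - 1577/854 = 3705/(sqrt(22)) - 1577*1/854 = 3705*(sqrt(22)/22) - 1577/854 = 3705*sqrt(22)/22 - 1577/854 = -1577/854 + 3705*sqrt(22)/22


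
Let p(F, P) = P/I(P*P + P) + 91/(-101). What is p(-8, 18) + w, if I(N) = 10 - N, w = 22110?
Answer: 370680245/16766 ≈ 22109.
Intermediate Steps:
p(F, P) = -91/101 + P/(10 - P - P²) (p(F, P) = P/(10 - (P*P + P)) + 91/(-101) = P/(10 - (P² + P)) + 91*(-1/101) = P/(10 - (P + P²)) - 91/101 = P/(10 + (-P - P²)) - 91/101 = P/(10 - P - P²) - 91/101 = -91/101 + P/(10 - P - P²))
p(-8, 18) + w = (910 - 192*18 - 91*18²)/(101*(-10 + 18 + 18²)) + 22110 = (910 - 3456 - 91*324)/(101*(-10 + 18 + 324)) + 22110 = (1/101)*(910 - 3456 - 29484)/332 + 22110 = (1/101)*(1/332)*(-32030) + 22110 = -16015/16766 + 22110 = 370680245/16766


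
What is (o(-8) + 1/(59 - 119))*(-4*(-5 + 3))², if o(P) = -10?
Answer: -9616/15 ≈ -641.07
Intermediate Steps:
(o(-8) + 1/(59 - 119))*(-4*(-5 + 3))² = (-10 + 1/(59 - 119))*(-4*(-5 + 3))² = (-10 + 1/(-60))*(-4*(-2))² = (-10 - 1/60)*8² = -601/60*64 = -9616/15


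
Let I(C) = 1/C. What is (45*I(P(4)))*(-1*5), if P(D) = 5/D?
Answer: -180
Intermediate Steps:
(45*I(P(4)))*(-1*5) = (45/((5/4)))*(-1*5) = (45/((5*(¼))))*(-5) = (45/(5/4))*(-5) = (45*(⅘))*(-5) = 36*(-5) = -180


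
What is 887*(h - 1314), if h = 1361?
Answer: 41689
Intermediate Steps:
887*(h - 1314) = 887*(1361 - 1314) = 887*47 = 41689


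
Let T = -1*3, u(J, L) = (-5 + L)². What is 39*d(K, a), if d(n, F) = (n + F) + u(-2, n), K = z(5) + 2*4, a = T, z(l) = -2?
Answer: 156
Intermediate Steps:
T = -3
a = -3
K = 6 (K = -2 + 2*4 = -2 + 8 = 6)
d(n, F) = F + n + (-5 + n)² (d(n, F) = (n + F) + (-5 + n)² = (F + n) + (-5 + n)² = F + n + (-5 + n)²)
39*d(K, a) = 39*(-3 + 6 + (-5 + 6)²) = 39*(-3 + 6 + 1²) = 39*(-3 + 6 + 1) = 39*4 = 156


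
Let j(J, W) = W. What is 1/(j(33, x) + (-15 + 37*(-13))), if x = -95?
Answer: -1/591 ≈ -0.0016920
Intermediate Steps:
1/(j(33, x) + (-15 + 37*(-13))) = 1/(-95 + (-15 + 37*(-13))) = 1/(-95 + (-15 - 481)) = 1/(-95 - 496) = 1/(-591) = -1/591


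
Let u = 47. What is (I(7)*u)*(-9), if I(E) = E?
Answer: -2961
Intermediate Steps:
(I(7)*u)*(-9) = (7*47)*(-9) = 329*(-9) = -2961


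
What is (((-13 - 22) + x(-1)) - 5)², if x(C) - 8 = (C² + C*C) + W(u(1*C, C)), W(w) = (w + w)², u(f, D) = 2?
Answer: 196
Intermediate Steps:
W(w) = 4*w² (W(w) = (2*w)² = 4*w²)
x(C) = 24 + 2*C² (x(C) = 8 + ((C² + C*C) + 4*2²) = 8 + ((C² + C²) + 4*4) = 8 + (2*C² + 16) = 8 + (16 + 2*C²) = 24 + 2*C²)
(((-13 - 22) + x(-1)) - 5)² = (((-13 - 22) + (24 + 2*(-1)²)) - 5)² = ((-35 + (24 + 2*1)) - 5)² = ((-35 + (24 + 2)) - 5)² = ((-35 + 26) - 5)² = (-9 - 5)² = (-14)² = 196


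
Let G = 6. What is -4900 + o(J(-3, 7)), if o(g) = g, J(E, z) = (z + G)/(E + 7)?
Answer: -19587/4 ≈ -4896.8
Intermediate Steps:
J(E, z) = (6 + z)/(7 + E) (J(E, z) = (z + 6)/(E + 7) = (6 + z)/(7 + E))
-4900 + o(J(-3, 7)) = -4900 + (6 + 7)/(7 - 3) = -4900 + 13/4 = -19587/4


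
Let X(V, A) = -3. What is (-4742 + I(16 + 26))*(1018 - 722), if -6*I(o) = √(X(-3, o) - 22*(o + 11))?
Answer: -1403632 - 148*I*√1169/3 ≈ -1.4036e+6 - 1686.7*I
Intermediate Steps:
I(o) = -√(-245 - 22*o)/6 (I(o) = -√(-3 - 22*(o + 11))/6 = -√(-3 - 22*(11 + o))/6 = -√(-3 + (-242 - 22*o))/6 = -√(-245 - 22*o)/6)
(-4742 + I(16 + 26))*(1018 - 722) = (-4742 - √(-245 - 22*(16 + 26))/6)*(1018 - 722) = (-4742 - √(-245 - 22*42)/6)*296 = (-4742 - √(-245 - 924)/6)*296 = (-4742 - I*√1169/6)*296 = -1403632 - 148*I*√1169/3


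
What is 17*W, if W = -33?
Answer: -561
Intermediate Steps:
17*W = 17*(-33) = -561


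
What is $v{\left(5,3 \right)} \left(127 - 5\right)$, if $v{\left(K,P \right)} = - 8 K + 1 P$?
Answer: $-4514$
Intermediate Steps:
$v{\left(K,P \right)} = P - 8 K$ ($v{\left(K,P \right)} = - 8 K + P = P - 8 K$)
$v{\left(5,3 \right)} \left(127 - 5\right) = \left(3 - 40\right) \left(127 - 5\right) = \left(3 - 40\right) 122 = \left(-37\right) 122 = -4514$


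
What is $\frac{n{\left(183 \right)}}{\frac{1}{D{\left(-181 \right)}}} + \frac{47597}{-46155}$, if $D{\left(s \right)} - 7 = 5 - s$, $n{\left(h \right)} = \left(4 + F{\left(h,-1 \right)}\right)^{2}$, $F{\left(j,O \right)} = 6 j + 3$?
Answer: $\frac{10876786865278}{46155} \approx 2.3566 \cdot 10^{8}$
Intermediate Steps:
$F{\left(j,O \right)} = 3 + 6 j$
$n{\left(h \right)} = \left(7 + 6 h\right)^{2}$ ($n{\left(h \right)} = \left(4 + \left(3 + 6 h\right)\right)^{2} = \left(7 + 6 h\right)^{2}$)
$D{\left(s \right)} = 12 - s$ ($D{\left(s \right)} = 7 - \left(-5 + s\right) = 12 - s$)
$\frac{n{\left(183 \right)}}{\frac{1}{D{\left(-181 \right)}}} + \frac{47597}{-46155} = \frac{\left(7 + 6 \cdot 183\right)^{2}}{\frac{1}{12 - -181}} + \frac{47597}{-46155} = \frac{\left(7 + 1098\right)^{2}}{\frac{1}{12 + 181}} + 47597 \left(- \frac{1}{46155}\right) = \frac{1105^{2}}{\frac{1}{193}} - \frac{47597}{46155} = 1221025 \frac{1}{\frac{1}{193}} - \frac{47597}{46155} = 1221025 \cdot 193 - \frac{47597}{46155} = 235657825 - \frac{47597}{46155} = \frac{10876786865278}{46155}$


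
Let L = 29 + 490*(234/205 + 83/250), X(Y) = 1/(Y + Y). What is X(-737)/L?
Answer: -1025/1134643928 ≈ -9.0337e-7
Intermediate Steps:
X(Y) = 1/(2*Y)
L = 769772/1025 (L = 29 + 490*(234*(1/205) + 83*(1/250)) = 29 + 490*(234/205 + 83/250) = 29 + 490*(15103/10250) = 29 + 740047/1025 = 769772/1025 ≈ 751.00)
X(-737)/L = ((1/2)/(-737))/(769772/1025) = ((1/2)*(-1/737))*(1025/769772) = -1/1474*1025/769772 = -1025/1134643928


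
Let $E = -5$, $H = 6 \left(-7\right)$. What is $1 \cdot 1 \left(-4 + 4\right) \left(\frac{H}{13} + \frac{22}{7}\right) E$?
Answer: $0$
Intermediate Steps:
$H = -42$
$1 \cdot 1 \left(-4 + 4\right) \left(\frac{H}{13} + \frac{22}{7}\right) E = 1 \cdot 1 \left(-4 + 4\right) \left(- \frac{42}{13} + \frac{22}{7}\right) \left(-5\right) = 1 \cdot 0 \left(\left(-42\right) \frac{1}{13} + 22 \cdot \frac{1}{7}\right) \left(-5\right) = 0 \left(- \frac{42}{13} + \frac{22}{7}\right) \left(-5\right) = 0 \left(- \frac{8}{91}\right) \left(-5\right) = 0 \left(-5\right) = 0$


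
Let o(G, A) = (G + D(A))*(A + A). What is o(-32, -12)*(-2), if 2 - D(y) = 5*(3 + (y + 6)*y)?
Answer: -19440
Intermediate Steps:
D(y) = -13 - 5*y*(6 + y) (D(y) = 2 - 5*(3 + (y + 6)*y) = 2 - 5*(3 + (6 + y)*y) = 2 - 5*(3 + y*(6 + y)) = 2 - (15 + 5*y*(6 + y)) = 2 + (-15 - 5*y*(6 + y)) = -13 - 5*y*(6 + y))
o(G, A) = 2*A*(-13 + G - 30*A - 5*A²) (o(G, A) = (G + (-13 - 30*A - 5*A²))*(A + A) = (-13 + G - 30*A - 5*A²)*(2*A) = 2*A*(-13 + G - 30*A - 5*A²))
o(-32, -12)*(-2) = (2*(-12)*(-13 - 32 - 30*(-12) - 5*(-12)²))*(-2) = (2*(-12)*(-13 - 32 + 360 - 5*144))*(-2) = (2*(-12)*(-13 - 32 + 360 - 720))*(-2) = (2*(-12)*(-405))*(-2) = 9720*(-2) = -19440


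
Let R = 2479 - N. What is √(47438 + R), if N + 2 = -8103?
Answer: √58022 ≈ 240.88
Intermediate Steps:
N = -8105 (N = -2 - 8103 = -8105)
R = 10584 (R = 2479 - 1*(-8105) = 2479 + 8105 = 10584)
√(47438 + R) = √(47438 + 10584) = √58022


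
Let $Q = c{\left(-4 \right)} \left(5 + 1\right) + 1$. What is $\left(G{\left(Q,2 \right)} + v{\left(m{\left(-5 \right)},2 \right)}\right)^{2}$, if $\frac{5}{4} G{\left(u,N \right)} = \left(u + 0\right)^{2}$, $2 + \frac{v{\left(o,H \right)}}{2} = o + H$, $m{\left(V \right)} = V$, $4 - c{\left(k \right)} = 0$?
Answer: $240100$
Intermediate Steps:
$c{\left(k \right)} = 4$ ($c{\left(k \right)} = 4 - 0 = 4 + 0 = 4$)
$Q = 25$ ($Q = 4 \left(5 + 1\right) + 1 = 4 \cdot 6 + 1 = 24 + 1 = 25$)
$v{\left(o,H \right)} = -4 + 2 H + 2 o$ ($v{\left(o,H \right)} = -4 + 2 \left(o + H\right) = -4 + 2 \left(H + o\right) = -4 + \left(2 H + 2 o\right) = -4 + 2 H + 2 o$)
$G{\left(u,N \right)} = \frac{4 u^{2}}{5}$ ($G{\left(u,N \right)} = \frac{4 \left(u + 0\right)^{2}}{5} = \frac{4 u^{2}}{5}$)
$\left(G{\left(Q,2 \right)} + v{\left(m{\left(-5 \right)},2 \right)}\right)^{2} = \left(\frac{4 \cdot 25^{2}}{5} + \left(-4 + 2 \cdot 2 + 2 \left(-5\right)\right)\right)^{2} = \left(\frac{4}{5} \cdot 625 - 10\right)^{2} = \left(500 - 10\right)^{2} = 490^{2} = 240100$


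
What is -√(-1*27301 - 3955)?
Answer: -2*I*√7814 ≈ -176.79*I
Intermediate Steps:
-√(-1*27301 - 3955) = -√(-27301 - 3955) = -√(-31256) = -2*I*√7814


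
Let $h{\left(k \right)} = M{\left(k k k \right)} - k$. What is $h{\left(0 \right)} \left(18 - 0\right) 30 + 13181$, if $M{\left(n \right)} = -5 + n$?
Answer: $10481$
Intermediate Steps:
$h{\left(k \right)} = -5 + k^{3} - k$ ($h{\left(k \right)} = \left(-5 + k k k\right) - k = \left(-5 + k^{2} k\right) - k = \left(-5 + k^{3}\right) - k = -5 + k^{3} - k$)
$h{\left(0 \right)} \left(18 - 0\right) 30 + 13181 = \left(-5 + 0^{3} - 0\right) \left(18 - 0\right) 30 + 13181 = \left(-5 + 0 + 0\right) \left(18 + 0\right) 30 + 13181 = \left(-5\right) 18 \cdot 30 + 13181 = \left(-90\right) 30 + 13181 = -2700 + 13181 = 10481$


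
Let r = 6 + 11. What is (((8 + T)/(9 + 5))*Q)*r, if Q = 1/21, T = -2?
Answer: 17/49 ≈ 0.34694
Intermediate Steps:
Q = 1/21 ≈ 0.047619
r = 17
(((8 + T)/(9 + 5))*Q)*r = (((8 - 2)/(9 + 5))*(1/21))*17 = ((6/14)*(1/21))*17 = ((6*(1/14))*(1/21))*17 = ((3/7)*(1/21))*17 = (1/49)*17 = 17/49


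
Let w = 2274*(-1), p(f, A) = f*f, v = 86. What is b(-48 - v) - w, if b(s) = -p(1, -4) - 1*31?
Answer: 2242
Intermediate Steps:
p(f, A) = f**2
b(s) = -32 (b(s) = -1*1**2 - 1*31 = -1*1 - 31 = -1 - 31 = -32)
w = -2274
b(-48 - v) - w = -32 - 1*(-2274) = -32 + 2274 = 2242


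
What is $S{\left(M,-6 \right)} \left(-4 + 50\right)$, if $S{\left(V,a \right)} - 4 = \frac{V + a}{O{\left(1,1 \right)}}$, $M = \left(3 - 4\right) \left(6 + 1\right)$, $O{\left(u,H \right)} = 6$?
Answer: $\frac{253}{3} \approx 84.333$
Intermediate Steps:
$M = -7$ ($M = \left(-1\right) 7 = -7$)
$S{\left(V,a \right)} = 4 + \frac{V}{6} + \frac{a}{6}$ ($S{\left(V,a \right)} = 4 + \frac{V + a}{6} = 4 + \left(V + a\right) \frac{1}{6} = 4 + \left(\frac{V}{6} + \frac{a}{6}\right) = 4 + \frac{V}{6} + \frac{a}{6}$)
$S{\left(M,-6 \right)} \left(-4 + 50\right) = \left(4 + \frac{1}{6} \left(-7\right) + \frac{1}{6} \left(-6\right)\right) \left(-4 + 50\right) = \left(4 - \frac{7}{6} - 1\right) 46 = \frac{11}{6} \cdot 46 = \frac{253}{3}$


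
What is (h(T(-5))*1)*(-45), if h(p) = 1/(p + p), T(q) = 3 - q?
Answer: -45/16 ≈ -2.8125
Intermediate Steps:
h(p) = 1/(2*p)
(h(T(-5))*1)*(-45) = ((1/(2*(3 - 1*(-5))))*1)*(-45) = ((1/(2*(3 + 5)))*1)*(-45) = (((½)/8)*1)*(-45) = (((½)*(⅛))*1)*(-45) = ((1/16)*1)*(-45) = (1/16)*(-45) = -45/16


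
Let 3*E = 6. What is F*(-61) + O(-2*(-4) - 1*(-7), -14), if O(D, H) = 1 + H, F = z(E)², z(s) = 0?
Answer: -13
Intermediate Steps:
E = 2 (E = (⅓)*6 = 2)
F = 0 (F = 0² = 0)
F*(-61) + O(-2*(-4) - 1*(-7), -14) = 0*(-61) + (1 - 14) = 0 - 13 = -13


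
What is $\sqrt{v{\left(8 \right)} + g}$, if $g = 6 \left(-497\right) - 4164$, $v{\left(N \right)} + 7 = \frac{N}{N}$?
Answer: $4 i \sqrt{447} \approx 84.569 i$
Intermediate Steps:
$v{\left(N \right)} = -6$ ($v{\left(N \right)} = -7 + \frac{N}{N} = -7 + 1 = -6$)
$g = -7146$ ($g = -2982 - 4164 = -7146$)
$\sqrt{v{\left(8 \right)} + g} = \sqrt{-6 - 7146} = \sqrt{-7152} = 4 i \sqrt{447}$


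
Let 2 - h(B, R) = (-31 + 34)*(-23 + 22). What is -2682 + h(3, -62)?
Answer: -2677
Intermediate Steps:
h(B, R) = 5 (h(B, R) = 2 - (-31 + 34)*(-23 + 22) = 2 - 3*(-1) = 2 - 1*(-3) = 2 + 3 = 5)
-2682 + h(3, -62) = -2682 + 5 = -2677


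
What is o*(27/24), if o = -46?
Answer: -207/4 ≈ -51.750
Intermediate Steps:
o*(27/24) = -1242/24 = -46*9/8 = -207/4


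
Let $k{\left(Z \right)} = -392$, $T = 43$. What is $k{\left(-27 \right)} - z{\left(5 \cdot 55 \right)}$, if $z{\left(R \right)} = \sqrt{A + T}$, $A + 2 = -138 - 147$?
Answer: $-392 - 2 i \sqrt{61} \approx -392.0 - 15.62 i$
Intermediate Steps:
$A = -287$ ($A = -2 - 285 = -287$)
$z{\left(R \right)} = 2 i \sqrt{61}$ ($z{\left(R \right)} = \sqrt{-287 + 43} = \sqrt{-244} = 2 i \sqrt{61}$)
$k{\left(-27 \right)} - z{\left(5 \cdot 55 \right)} = -392 - 2 i \sqrt{61}$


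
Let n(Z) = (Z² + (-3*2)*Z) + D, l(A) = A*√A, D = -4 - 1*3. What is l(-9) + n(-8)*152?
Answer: 15960 - 27*I ≈ 15960.0 - 27.0*I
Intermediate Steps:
D = -7 (D = -4 - 3 = -7)
l(A) = A^(3/2)
n(Z) = -7 + Z² - 6*Z (n(Z) = (Z² + (-3*2)*Z) - 7 = (Z² - 6*Z) - 7 = -7 + Z² - 6*Z)
l(-9) + n(-8)*152 = (-9)^(3/2) + (-7 + (-8)² - 6*(-8))*152 = -27*I + (-7 + 64 + 48)*152 = -27*I + 105*152 = -27*I + 15960 = 15960 - 27*I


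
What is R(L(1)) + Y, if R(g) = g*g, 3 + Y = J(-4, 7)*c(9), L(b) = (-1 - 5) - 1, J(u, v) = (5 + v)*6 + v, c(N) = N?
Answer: 757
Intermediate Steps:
J(u, v) = 30 + 7*v (J(u, v) = (30 + 6*v) + v = 30 + 7*v)
L(b) = -7 (L(b) = -6 - 1 = -7)
Y = 708 (Y = -3 + (30 + 7*7)*9 = -3 + (30 + 49)*9 = -3 + 79*9 = -3 + 711 = 708)
R(g) = g²
R(L(1)) + Y = (-7)² + 708 = 49 + 708 = 757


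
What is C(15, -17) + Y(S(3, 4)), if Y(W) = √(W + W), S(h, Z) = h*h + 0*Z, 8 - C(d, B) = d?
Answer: -7 + 3*√2 ≈ -2.7574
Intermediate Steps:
C(d, B) = 8 - d
S(h, Z) = h² (S(h, Z) = h² + 0 = h²)
Y(W) = √2*√W (Y(W) = √(2*W) = √2*√W)
C(15, -17) + Y(S(3, 4)) = (8 - 1*15) + √2*√(3²) = (8 - 15) + √2*√9 = -7 + √2*3 = -7 + 3*√2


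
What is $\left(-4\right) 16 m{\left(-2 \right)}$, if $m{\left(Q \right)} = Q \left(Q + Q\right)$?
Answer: $-512$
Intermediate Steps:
$m{\left(Q \right)} = 2 Q^{2}$ ($m{\left(Q \right)} = Q 2 Q = 2 Q^{2}$)
$\left(-4\right) 16 m{\left(-2 \right)} = \left(-4\right) 16 \cdot 2 \left(-2\right)^{2} = - 64 \cdot 2 \cdot 4 = \left(-64\right) 8 = -512$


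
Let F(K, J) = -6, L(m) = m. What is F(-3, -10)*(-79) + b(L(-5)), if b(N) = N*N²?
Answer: 349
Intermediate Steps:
b(N) = N³
F(-3, -10)*(-79) + b(L(-5)) = -6*(-79) + (-5)³ = 474 - 125 = 349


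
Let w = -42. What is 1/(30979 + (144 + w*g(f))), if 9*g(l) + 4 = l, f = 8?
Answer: 3/93313 ≈ 3.2150e-5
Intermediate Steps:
g(l) = -4/9 + l/9
1/(30979 + (144 + w*g(f))) = 1/(30979 + (144 - 42*(-4/9 + (⅑)*8))) = 1/(30979 + (144 - 42*(-4/9 + 8/9))) = 1/(30979 + (144 - 42*4/9)) = 1/(30979 + (144 - 56/3)) = 1/(30979 + 376/3) = 1/(93313/3) = 3/93313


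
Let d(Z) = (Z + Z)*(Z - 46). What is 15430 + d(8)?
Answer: 14822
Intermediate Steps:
d(Z) = 2*Z*(-46 + Z) (d(Z) = (2*Z)*(-46 + Z) = 2*Z*(-46 + Z))
15430 + d(8) = 15430 + 2*8*(-46 + 8) = 15430 + 2*8*(-38) = 15430 - 608 = 14822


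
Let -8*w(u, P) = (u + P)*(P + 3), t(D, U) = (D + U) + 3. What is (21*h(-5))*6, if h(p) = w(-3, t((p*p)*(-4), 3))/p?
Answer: 556101/20 ≈ 27805.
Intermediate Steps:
t(D, U) = 3 + D + U
w(u, P) = -(3 + P)*(P + u)/8 (w(u, P) = -(u + P)*(P + 3)/8 = -(P + u)*(3 + P)/8 = -(3 + P)*(P + u)/8)
h(p) = (9/8 - (6 - 4*p²)²/8)/p (h(p) = (-3*(3 + (p*p)*(-4) + 3)/8 - 3/8*(-3) - (3 + (p*p)*(-4) + 3)²/8 - ⅛*(3 + (p*p)*(-4) + 3)*(-3))/p = (-3*(3 + p²*(-4) + 3)/8 + 9/8 - (3 + p²*(-4) + 3)²/8 - ⅛*(3 + p²*(-4) + 3)*(-3))/p = (-3*(3 - 4*p² + 3)/8 + 9/8 - (3 - 4*p² + 3)²/8 - ⅛*(3 - 4*p² + 3)*(-3))/p = (-3*(6 - 4*p²)/8 + 9/8 - (6 - 4*p²)²/8 - ⅛*(6 - 4*p²)*(-3))/p = ((-9/4 + 3*p²/2) + 9/8 - (6 - 4*p²)²/8 + (9/4 - 3*p²/2))/p = (9/8 - (6 - 4*p²)²/8)/p)
(21*h(-5))*6 = (21*((⅛)*(9 - 4*(3 - 2*(-5)²)²)/(-5)))*6 = (21*((⅛)*(-⅕)*(9 - 4*(3 - 2*25)²)))*6 = (21*((⅛)*(-⅕)*(9 - 4*(3 - 50)²)))*6 = (21*((⅛)*(-⅕)*(9 - 4*(-47)²)))*6 = (21*((⅛)*(-⅕)*(9 - 4*2209)))*6 = (21*((⅛)*(-⅕)*(9 - 8836)))*6 = (21*((⅛)*(-⅕)*(-8827)))*6 = (21*(8827/40))*6 = (185367/40)*6 = 556101/20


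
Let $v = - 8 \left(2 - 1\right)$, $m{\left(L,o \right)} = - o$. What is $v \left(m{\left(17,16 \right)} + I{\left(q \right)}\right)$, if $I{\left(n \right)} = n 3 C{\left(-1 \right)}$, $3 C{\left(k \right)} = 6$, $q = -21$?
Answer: $1136$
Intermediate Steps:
$C{\left(k \right)} = 2$ ($C{\left(k \right)} = \frac{1}{3} \cdot 6 = 2$)
$I{\left(n \right)} = 6 n$ ($I{\left(n \right)} = n 3 \cdot 2 = 3 n 2 = 6 n$)
$v = -8$ ($v = \left(-8\right) 1 = -8$)
$v \left(m{\left(17,16 \right)} + I{\left(q \right)}\right) = - 8 \left(\left(-1\right) 16 + 6 \left(-21\right)\right) = - 8 \left(-16 - 126\right) = \left(-8\right) \left(-142\right) = 1136$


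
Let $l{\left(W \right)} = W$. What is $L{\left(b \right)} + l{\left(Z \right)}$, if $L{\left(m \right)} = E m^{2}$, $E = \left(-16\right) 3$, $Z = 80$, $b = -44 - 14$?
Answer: $-161392$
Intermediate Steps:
$b = -58$ ($b = -44 - 14 = -58$)
$E = -48$
$L{\left(m \right)} = - 48 m^{2}$
$L{\left(b \right)} + l{\left(Z \right)} = - 48 \left(-58\right)^{2} + 80 = \left(-48\right) 3364 + 80 = -161472 + 80 = -161392$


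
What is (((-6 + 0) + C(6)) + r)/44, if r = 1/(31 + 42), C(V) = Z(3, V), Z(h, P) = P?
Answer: 1/3212 ≈ 0.00031133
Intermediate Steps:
C(V) = V
r = 1/73 ≈ 0.013699
(((-6 + 0) + C(6)) + r)/44 = (((-6 + 0) + 6) + 1/73)/44 = ((-6 + 6) + 1/73)/44 = (0 + 1/73)/44 = (1/44)*(1/73) = 1/3212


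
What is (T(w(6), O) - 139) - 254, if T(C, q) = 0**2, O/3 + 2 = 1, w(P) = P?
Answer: -393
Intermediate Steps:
O = -3 (O = -6 + 3*1 = -6 + 3 = -3)
T(C, q) = 0
(T(w(6), O) - 139) - 254 = (0 - 139) - 254 = -139 - 254 = -393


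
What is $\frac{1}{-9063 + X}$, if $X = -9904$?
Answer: $- \frac{1}{18967} \approx -5.2723 \cdot 10^{-5}$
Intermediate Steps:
$\frac{1}{-9063 + X} = \frac{1}{-9063 - 9904} = \frac{1}{-18967} = - \frac{1}{18967}$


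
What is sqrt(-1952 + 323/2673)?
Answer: 49*I*sqrt(71709)/297 ≈ 44.18*I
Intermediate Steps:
sqrt(-1952 + 323/2673) = sqrt(-5217373/2673) = 49*I*sqrt(71709)/297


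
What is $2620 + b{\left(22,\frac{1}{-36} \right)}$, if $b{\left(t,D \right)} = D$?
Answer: $\frac{94319}{36} \approx 2620.0$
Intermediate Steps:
$2620 + b{\left(22,\frac{1}{-36} \right)} = 2620 + \frac{1}{-36} = 2620 - \frac{1}{36} = \frac{94319}{36}$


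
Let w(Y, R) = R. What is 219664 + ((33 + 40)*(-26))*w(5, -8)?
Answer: 234848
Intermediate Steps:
219664 + ((33 + 40)*(-26))*w(5, -8) = 219664 + ((33 + 40)*(-26))*(-8) = 219664 + (73*(-26))*(-8) = 219664 - 1898*(-8) = 219664 + 15184 = 234848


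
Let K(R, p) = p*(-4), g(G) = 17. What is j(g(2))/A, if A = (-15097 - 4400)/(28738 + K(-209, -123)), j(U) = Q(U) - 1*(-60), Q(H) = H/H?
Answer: -1783030/19497 ≈ -91.452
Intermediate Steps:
Q(H) = 1
K(R, p) = -4*p
j(U) = 61 (j(U) = 1 - 1*(-60) = 1 + 60 = 61)
A = -19497/29230 (A = (-15097 - 4400)/(28738 - 4*(-123)) = -19497/(28738 + 492) = -19497/29230 ≈ -0.66702)
j(g(2))/A = 61/(-19497/29230) = 61*(-29230/19497) = -1783030/19497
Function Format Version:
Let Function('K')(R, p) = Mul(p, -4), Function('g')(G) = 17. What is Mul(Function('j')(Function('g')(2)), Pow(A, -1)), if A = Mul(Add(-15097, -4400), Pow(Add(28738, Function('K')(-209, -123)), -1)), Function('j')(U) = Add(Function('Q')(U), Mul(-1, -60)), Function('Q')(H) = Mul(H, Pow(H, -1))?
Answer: Rational(-1783030, 19497) ≈ -91.452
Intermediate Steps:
Function('Q')(H) = 1
Function('K')(R, p) = Mul(-4, p)
Function('j')(U) = 61 (Function('j')(U) = Add(1, Mul(-1, -60)) = Add(1, 60) = 61)
A = Rational(-19497, 29230) (A = Mul(Add(-15097, -4400), Pow(Add(28738, Mul(-4, -123)), -1)) = Mul(-19497, Pow(Add(28738, 492), -1)) = Mul(-19497, Pow(29230, -1)) = Mul(-19497, Rational(1, 29230)) = Rational(-19497, 29230) ≈ -0.66702)
Mul(Function('j')(Function('g')(2)), Pow(A, -1)) = Mul(61, Pow(Rational(-19497, 29230), -1)) = Mul(61, Rational(-29230, 19497)) = Rational(-1783030, 19497)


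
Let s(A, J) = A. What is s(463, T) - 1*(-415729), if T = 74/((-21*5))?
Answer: 416192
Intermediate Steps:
T = -74/105 (T = 74/(-105) = 74*(-1/105) = -74/105 ≈ -0.70476)
s(463, T) - 1*(-415729) = 463 - 1*(-415729) = 463 + 415729 = 416192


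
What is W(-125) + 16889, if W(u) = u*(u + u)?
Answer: 48139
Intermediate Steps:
W(u) = 2*u² (W(u) = u*(2*u) = 2*u²)
W(-125) + 16889 = 2*(-125)² + 16889 = 2*15625 + 16889 = 31250 + 16889 = 48139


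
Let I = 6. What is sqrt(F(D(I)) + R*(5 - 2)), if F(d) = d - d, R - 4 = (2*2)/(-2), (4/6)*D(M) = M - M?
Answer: sqrt(6) ≈ 2.4495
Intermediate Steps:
D(M) = 0 (D(M) = 3*(M - M)/2 = (3/2)*0 = 0)
R = 2 (R = 4 + (2*2)/(-2) = 4 + 4*(-1/2) = 4 - 2 = 2)
F(d) = 0
sqrt(F(D(I)) + R*(5 - 2)) = sqrt(0 + 2*(5 - 2)) = sqrt(0 + 2*3) = sqrt(0 + 6) = sqrt(6)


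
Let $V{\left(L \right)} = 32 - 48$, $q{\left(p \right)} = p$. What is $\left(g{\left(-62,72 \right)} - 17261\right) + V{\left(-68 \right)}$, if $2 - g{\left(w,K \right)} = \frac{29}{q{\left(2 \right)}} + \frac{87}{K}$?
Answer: $- \frac{414977}{24} \approx -17291.0$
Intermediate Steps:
$g{\left(w,K \right)} = - \frac{25}{2} - \frac{87}{K}$ ($g{\left(w,K \right)} = 2 - \left(\frac{29}{2} + \frac{87}{K}\right) = - \frac{25}{2} - \frac{87}{K}$)
$V{\left(L \right)} = -16$
$\left(g{\left(-62,72 \right)} - 17261\right) + V{\left(-68 \right)} = \left(\left(- \frac{25}{2} - \frac{87}{72}\right) - 17261\right) - 16 = \left(\left(- \frac{25}{2} - \frac{29}{24}\right) - 17261\right) - 16 = \left(- \frac{329}{24} - 17261\right) - 16 = - \frac{414593}{24} - 16 = - \frac{414977}{24}$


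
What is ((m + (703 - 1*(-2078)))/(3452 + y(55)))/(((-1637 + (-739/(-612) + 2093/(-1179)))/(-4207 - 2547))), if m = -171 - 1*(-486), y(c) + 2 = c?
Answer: 152402482368/41832837445 ≈ 3.6431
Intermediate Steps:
y(c) = -2 + c
m = 315 (m = -171 + 486 = 315)
((m + (703 - 1*(-2078)))/(3452 + y(55)))/(((-1637 + (-739/(-612) + 2093/(-1179)))/(-4207 - 2547))) = ((315 + (703 - 1*(-2078)))/(3452 + (-2 + 55)))/(((-1637 + (-739/(-612) + 2093/(-1179)))/(-4207 - 2547))) = ((315 + (703 + 2078))/(3452 + 53))/(((-1637 + (-739*(-1/612) + 2093*(-1/1179)))/(-6754))) = ((315 + 2781)/3505)/(((-1637 + (739/612 - 2093/1179))*(-1/6754))) = (3096*(1/3505))/(((-1637 - 45515/80172)*(-1/6754))) = 3096/(3505*((-131287079/80172*(-1/6754)))) = 3096/(3505*(11935189/49225608)) = (3096/3505)*(49225608/11935189) = 152402482368/41832837445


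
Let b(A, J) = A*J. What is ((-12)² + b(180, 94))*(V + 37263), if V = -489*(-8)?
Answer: 702610200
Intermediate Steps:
V = 3912
((-12)² + b(180, 94))*(V + 37263) = ((-12)² + 180*94)*(3912 + 37263) = (144 + 16920)*41175 = 17064*41175 = 702610200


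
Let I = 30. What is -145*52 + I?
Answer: -7510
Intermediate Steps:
-145*52 + I = -145*52 + 30 = -7540 + 30 = -7510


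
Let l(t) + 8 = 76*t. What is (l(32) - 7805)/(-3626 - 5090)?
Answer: 5381/8716 ≈ 0.61737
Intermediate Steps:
l(t) = -8 + 76*t
(l(32) - 7805)/(-3626 - 5090) = ((-8 + 76*32) - 7805)/(-3626 - 5090) = ((-8 + 2432) - 7805)/(-8716) = (2424 - 7805)*(-1/8716) = -5381*(-1/8716) = 5381/8716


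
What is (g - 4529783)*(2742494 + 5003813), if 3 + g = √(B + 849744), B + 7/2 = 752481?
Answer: -35089113000302 + 85209377*√52966/2 ≈ -3.5079e+13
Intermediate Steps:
B = 1504955/2 (B = -7/2 + 752481 = 1504955/2 ≈ 7.5248e+5)
g = -3 + 11*√52966/2 (g = -3 + √(1504955/2 + 849744) = -3 + √(3204443/2) = -3 + 11*√52966/2 ≈ 1262.8)
(g - 4529783)*(2742494 + 5003813) = ((-3 + 11*√52966/2) - 4529783)*(2742494 + 5003813) = (-4529786 + 11*√52966/2)*7746307 = -35089113000302 + 85209377*√52966/2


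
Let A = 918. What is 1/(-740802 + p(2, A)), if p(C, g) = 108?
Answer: -1/740694 ≈ -1.3501e-6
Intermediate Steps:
1/(-740802 + p(2, A)) = 1/(-740802 + 108) = 1/(-740694) = -1/740694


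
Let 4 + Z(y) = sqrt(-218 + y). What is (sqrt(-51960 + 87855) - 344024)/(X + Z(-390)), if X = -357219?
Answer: (344024 - sqrt(35895))/(357223 - 4*I*sqrt(38)) ≈ 0.96252 + 6.6439e-5*I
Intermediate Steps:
Z(y) = -4 + sqrt(-218 + y)
(sqrt(-51960 + 87855) - 344024)/(X + Z(-390)) = (sqrt(-51960 + 87855) - 344024)/(-357219 + (-4 + sqrt(-218 - 390))) = (sqrt(35895) - 344024)/(-357219 + (-4 + sqrt(-608))) = (-344024 + sqrt(35895))/(-357219 + (-4 + 4*I*sqrt(38))) = (-344024 + sqrt(35895))/(-357223 + 4*I*sqrt(38))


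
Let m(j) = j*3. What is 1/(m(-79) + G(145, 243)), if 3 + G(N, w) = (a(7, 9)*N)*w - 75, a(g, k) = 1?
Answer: 1/34920 ≈ 2.8637e-5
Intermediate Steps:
G(N, w) = -78 + N*w (G(N, w) = -3 + ((1*N)*w - 75) = -3 + (N*w - 75) = -3 + (-75 + N*w) = -78 + N*w)
m(j) = 3*j
1/(m(-79) + G(145, 243)) = 1/(3*(-79) + (-78 + 145*243)) = 1/(-237 + (-78 + 35235)) = 1/(-237 + 35157) = 1/34920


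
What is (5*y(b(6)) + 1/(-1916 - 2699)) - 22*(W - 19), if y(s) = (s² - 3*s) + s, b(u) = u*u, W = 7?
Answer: 29462159/4615 ≈ 6384.0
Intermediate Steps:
b(u) = u²
y(s) = s² - 2*s
(5*y(b(6)) + 1/(-1916 - 2699)) - 22*(W - 19) = (5*(6²*(-2 + 6²)) + 1/(-1916 - 2699)) - 22*(7 - 19) = (5*(36*(-2 + 36)) + 1/(-4615)) - 22*(-12) = (5*(36*34) - 1/4615) + 264 = (5*1224 - 1/4615) + 264 = (6120 - 1/4615) + 264 = 28243799/4615 + 264 = 29462159/4615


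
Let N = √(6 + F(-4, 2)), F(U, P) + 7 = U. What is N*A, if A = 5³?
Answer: 125*I*√5 ≈ 279.51*I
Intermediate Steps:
F(U, P) = -7 + U
A = 125
N = I*√5 (N = √(6 + (-7 - 4)) = √(6 - 11) = √(-5) = I*√5 ≈ 2.2361*I)
N*A = (I*√5)*125 = 125*I*√5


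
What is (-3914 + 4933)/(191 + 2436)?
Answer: 1019/2627 ≈ 0.38790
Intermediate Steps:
(-3914 + 4933)/(191 + 2436) = 1019/2627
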